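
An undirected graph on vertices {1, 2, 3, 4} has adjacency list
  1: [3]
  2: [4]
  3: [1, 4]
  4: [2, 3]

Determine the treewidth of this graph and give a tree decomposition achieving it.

The largest bag has 2 vertices, giving width 1; this decomposition certifies tw(G) ≤ 1. G has an edge, so its treewidth is at least 1. Combining the bounds, tw(G) = 1.

Treewidth 1.
Bags: B1 = {1, 3}  B2 = {3, 4}  B3 = {2, 4}
Tree: B1–B2, B2–B3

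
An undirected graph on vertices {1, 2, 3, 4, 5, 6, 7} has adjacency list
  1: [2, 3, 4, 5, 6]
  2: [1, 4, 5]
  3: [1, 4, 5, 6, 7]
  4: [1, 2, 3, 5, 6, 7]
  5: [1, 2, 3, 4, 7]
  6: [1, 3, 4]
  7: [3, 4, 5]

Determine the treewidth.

A width-3 tree decomposition is:
Bags: B1 = {1, 3, 4, 5}  B2 = {3, 4, 5, 7}  B3 = {1, 2, 4, 5}  B4 = {1, 3, 4, 6}
Tree: B1–B2, B1–B3, B1–B4
Each bag holds 4 vertices, so the decomposition has width 3, which upper-bounds the treewidth. Conversely, {1, 2, 4, 5} is a clique of size 4, and the vertices of any clique must share a bag in every tree decomposition; so some bag has ≥ 4 vertices and tw(G) ≥ 3. The upper and lower bounds meet at 3, so that is the treewidth.

3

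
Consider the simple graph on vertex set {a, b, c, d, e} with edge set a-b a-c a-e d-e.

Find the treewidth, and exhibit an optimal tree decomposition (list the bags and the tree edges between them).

Treewidth 1.
One such decomposition:
Bags: B1 = {a, e}  B2 = {d, e}  B3 = {a, b}  B4 = {a, c}
Tree: B1–B2, B1–B3, B1–B4

Each bag holds 2 vertices, so the decomposition has width 1, which upper-bounds the treewidth. Since G has at least one edge (e.g. a–e), it is not an edgeless graph, so tw(G) ≥ 1. Combining the bounds, tw(G) = 1.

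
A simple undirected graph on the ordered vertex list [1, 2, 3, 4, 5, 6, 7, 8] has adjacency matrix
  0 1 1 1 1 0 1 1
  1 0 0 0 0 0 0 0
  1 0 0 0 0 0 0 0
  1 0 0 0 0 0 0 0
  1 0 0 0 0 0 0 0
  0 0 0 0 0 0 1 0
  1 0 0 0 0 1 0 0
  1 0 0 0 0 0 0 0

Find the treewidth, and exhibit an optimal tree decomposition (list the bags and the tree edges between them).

Each bag holds 2 vertices, so the decomposition has width 1, which upper-bounds the treewidth. Since G has at least one edge (e.g. 1–2), it is not an edgeless graph, so tw(G) ≥ 1. Combining the bounds, tw(G) = 1.

Treewidth 1.
One optimal decomposition is:
Bags: B1 = {1, 2}  B2 = {1, 7}  B3 = {1, 8}  B4 = {1, 3}  B5 = {1, 4}  B6 = {1, 5}  B7 = {6, 7}
Tree: B1–B2, B2–B3, B2–B4, B3–B5, B1–B6, B2–B7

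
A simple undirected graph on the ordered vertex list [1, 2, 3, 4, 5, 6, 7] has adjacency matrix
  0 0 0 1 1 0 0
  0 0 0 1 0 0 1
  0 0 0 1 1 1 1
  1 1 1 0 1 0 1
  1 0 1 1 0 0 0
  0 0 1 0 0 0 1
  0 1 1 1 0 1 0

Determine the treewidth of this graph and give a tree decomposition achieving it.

Every bag has size at most 3, so the width is 3 − 1 = 2 and tw(G) ≤ 2. For the lower bound, the 3 vertices {1, 4, 5} are pairwise adjacent, and any tree decomposition puts a clique entirely inside one bag — forcing width ≥ 2. Combining the bounds, tw(G) = 2.

Treewidth 2.
Bags: B1 = {1, 4, 5}  B2 = {3, 4, 5}  B3 = {3, 4, 7}  B4 = {2, 4, 7}  B5 = {3, 6, 7}
Tree: B1–B2, B2–B3, B3–B4, B3–B5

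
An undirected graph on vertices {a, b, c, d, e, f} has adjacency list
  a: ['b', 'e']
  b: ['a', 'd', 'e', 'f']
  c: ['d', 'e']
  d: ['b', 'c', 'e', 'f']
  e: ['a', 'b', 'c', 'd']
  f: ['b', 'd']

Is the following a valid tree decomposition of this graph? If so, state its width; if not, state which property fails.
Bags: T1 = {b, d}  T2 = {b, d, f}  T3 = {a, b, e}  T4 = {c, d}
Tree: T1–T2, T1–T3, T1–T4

A tree decomposition must satisfy three properties: every vertex lies in some bag; for every edge, both endpoints lie together in some bag; and for every vertex, the bags containing it form a connected subtree. Here edge (e,d) lies in no bag, so the decomposition is invalid.

No — edge (e,d) lies in no bag.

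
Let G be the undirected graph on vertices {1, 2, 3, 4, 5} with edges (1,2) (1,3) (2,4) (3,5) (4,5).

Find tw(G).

2

A width-2 tree decomposition is:
Bags: B1 = {1, 2, 4}  B2 = {1, 3, 4}  B3 = {3, 4, 5}
Tree: B1–B2, B2–B3
The largest bag has 3 vertices, giving width 2; this decomposition certifies tw(G) ≤ 2. The edges 4–2–1–3–5–4 form a cycle, so G is not a tree and its treewidth is at least 2. The upper and lower bounds meet at 2, so that is the treewidth.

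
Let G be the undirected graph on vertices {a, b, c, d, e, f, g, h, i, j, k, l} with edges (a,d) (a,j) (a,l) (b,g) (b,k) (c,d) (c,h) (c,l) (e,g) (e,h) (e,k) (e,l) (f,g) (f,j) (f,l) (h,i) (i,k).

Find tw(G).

3

A width-3 tree decomposition is:
Bags: B1 = {b, g, i, k}  B2 = {e, g, i, k}  B3 = {e, g, h, i}  B4 = {e, f, g, h}  B5 = {e, f, h, l}  B6 = {c, f, h, l}  B7 = {c, f, j, l}  B8 = {a, c, j, l}  B9 = {a, c, d, j}
Tree: B1–B2, B2–B3, B3–B4, B4–B5, B5–B6, B6–B7, B7–B8, B8–B9
The largest bag has 4 vertices, giving width 3; this decomposition certifies tw(G) ≤ 3. For the lower bound: the 4 vertex sets {b,i,k}, {g}, {e}, {c,f,h,l} are disjoint, each induces a connected subgraph, and every pair is joined by at least one edge of G. Contracting each set to a single vertex therefore yields K_{4} as a minor, and since treewidth is minor-monotone, tw(G) ≥ tw(K_{4}) = 3. The upper and lower bounds meet at 3, so that is the treewidth.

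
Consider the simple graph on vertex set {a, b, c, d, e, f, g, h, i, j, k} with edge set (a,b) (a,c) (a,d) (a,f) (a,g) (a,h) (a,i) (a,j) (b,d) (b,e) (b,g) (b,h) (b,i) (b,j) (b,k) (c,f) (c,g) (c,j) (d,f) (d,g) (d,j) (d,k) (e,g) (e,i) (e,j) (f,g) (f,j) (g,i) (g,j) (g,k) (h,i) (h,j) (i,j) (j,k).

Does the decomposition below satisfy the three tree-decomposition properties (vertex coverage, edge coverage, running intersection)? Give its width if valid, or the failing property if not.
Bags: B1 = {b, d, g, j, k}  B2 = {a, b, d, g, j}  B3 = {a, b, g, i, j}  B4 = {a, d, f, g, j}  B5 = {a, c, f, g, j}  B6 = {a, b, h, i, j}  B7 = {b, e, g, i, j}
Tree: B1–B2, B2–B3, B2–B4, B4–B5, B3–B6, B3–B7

Checking the three conditions: (i) the bags cover all of {a, b, c, d, e, f, g, h, i, j, k}; (ii) for each edge, some bag contains both endpoints; (iii) the bags containing any fixed vertex form a subtree. All hold, so the decomposition is valid with width 5 − 1 = 4.

Yes; width 4.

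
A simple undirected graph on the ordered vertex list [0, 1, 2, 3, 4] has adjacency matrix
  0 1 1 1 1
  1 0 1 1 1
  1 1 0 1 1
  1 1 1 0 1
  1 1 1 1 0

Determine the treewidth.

4

A width-4 tree decomposition is:
Bags: B1 = {0, 1, 2, 3, 4}
Tree: (single bag)
With just one bag of size 5, the width is 5 − 1 = 4, so tw(G) ≤ 4. On the other hand G contains the 5-clique {0, 1, 2, 3, 4}. A clique must lie in a single bag of any decomposition, so no decomposition can have width below 4. Combining the bounds, tw(G) = 4.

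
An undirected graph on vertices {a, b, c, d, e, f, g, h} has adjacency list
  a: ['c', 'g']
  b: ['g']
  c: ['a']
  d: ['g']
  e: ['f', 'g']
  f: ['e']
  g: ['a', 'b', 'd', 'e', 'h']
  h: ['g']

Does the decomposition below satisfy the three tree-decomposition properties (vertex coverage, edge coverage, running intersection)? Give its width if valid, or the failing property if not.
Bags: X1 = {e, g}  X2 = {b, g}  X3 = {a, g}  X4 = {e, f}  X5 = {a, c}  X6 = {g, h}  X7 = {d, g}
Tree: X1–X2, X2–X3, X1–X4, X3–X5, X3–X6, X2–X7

Checking the three conditions: (i) the bags cover all of {a, b, c, d, e, f, g, h}; (ii) for each edge, some bag contains both endpoints; (iii) the bags containing any fixed vertex form a subtree. All hold, so the decomposition is valid with width 2 − 1 = 1.

Yes; width 1.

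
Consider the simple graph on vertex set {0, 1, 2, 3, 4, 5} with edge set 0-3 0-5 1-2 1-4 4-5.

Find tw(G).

1

A width-1 tree decomposition is:
Bags: B1 = {1, 2}  B2 = {1, 4}  B3 = {4, 5}  B4 = {0, 5}  B5 = {0, 3}
Tree: B1–B2, B2–B3, B3–B4, B4–B5
Each bag holds 2 vertices, so the decomposition has width 1, which upper-bounds the treewidth. Any graph with an edge has treewidth ≥ 1, and G has the edge 2–1. Combining the bounds, tw(G) = 1.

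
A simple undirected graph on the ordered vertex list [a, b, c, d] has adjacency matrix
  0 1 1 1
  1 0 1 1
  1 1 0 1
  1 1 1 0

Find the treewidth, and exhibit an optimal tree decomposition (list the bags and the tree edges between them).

With just one bag of size 4, the width is 4 − 1 = 3, so tw(G) ≤ 3. Conversely, {a, b, c, d} is a clique of size 4, and the vertices of any clique must share a bag in every tree decomposition; so some bag has ≥ 4 vertices and tw(G) ≥ 3. Combining the bounds, tw(G) = 3.

Treewidth 3.
One such decomposition:
Bags: B1 = {a, b, c, d}
Tree: (single bag)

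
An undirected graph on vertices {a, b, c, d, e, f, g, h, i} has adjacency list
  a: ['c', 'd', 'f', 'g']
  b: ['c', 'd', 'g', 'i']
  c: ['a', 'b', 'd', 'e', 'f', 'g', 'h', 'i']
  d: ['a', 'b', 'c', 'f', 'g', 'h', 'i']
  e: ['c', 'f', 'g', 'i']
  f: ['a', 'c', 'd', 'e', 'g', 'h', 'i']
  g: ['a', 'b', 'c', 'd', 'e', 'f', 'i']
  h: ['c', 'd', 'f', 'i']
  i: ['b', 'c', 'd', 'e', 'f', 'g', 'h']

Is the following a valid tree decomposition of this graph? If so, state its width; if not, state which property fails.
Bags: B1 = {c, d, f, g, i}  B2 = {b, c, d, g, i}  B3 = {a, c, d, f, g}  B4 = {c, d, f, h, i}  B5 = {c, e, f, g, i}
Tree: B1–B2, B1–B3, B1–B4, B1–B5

Vertex coverage: the bags together contain {a, b, c, d, e, f, g, h, i}, the full vertex set. Edge coverage: each edge of G has both endpoints in at least one bag. Running intersection: for every vertex, the bags containing it form a connected subtree. All three properties hold, so this is a valid tree decomposition of width max|bag| − 1 = 4, and hence tw(G) ≤ 4.

Yes; width 4.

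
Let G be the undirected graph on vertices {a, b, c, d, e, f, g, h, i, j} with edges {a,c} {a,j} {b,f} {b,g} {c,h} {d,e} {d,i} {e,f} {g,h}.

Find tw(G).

A width-1 tree decomposition is:
Bags: B1 = {a, j}  B2 = {a, c}  B3 = {c, h}  B4 = {g, h}  B5 = {b, g}  B6 = {b, f}  B7 = {e, f}  B8 = {d, e}  B9 = {d, i}
Tree: B1–B2, B2–B3, B3–B4, B4–B5, B5–B6, B6–B7, B7–B8, B8–B9
The largest bag has 2 vertices, giving width 1; this decomposition certifies tw(G) ≤ 1. Since G has at least one edge (e.g. j–a), it is not an edgeless graph, so tw(G) ≥ 1. Combining the bounds, tw(G) = 1.

1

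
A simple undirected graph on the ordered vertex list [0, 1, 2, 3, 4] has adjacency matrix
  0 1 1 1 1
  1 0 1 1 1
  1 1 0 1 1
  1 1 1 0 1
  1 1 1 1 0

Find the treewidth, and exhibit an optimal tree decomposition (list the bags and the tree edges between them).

Treewidth 4.
One such decomposition:
Bags: B1 = {0, 1, 2, 3, 4}
Tree: (single bag)

A single bag containing all 5 vertices is trivially a valid decomposition of width 4. On the other hand G contains the 5-clique {0, 1, 2, 3, 4}. A clique must lie in a single bag of any decomposition, so no decomposition can have width below 4. Hence tw(G) = 4 exactly.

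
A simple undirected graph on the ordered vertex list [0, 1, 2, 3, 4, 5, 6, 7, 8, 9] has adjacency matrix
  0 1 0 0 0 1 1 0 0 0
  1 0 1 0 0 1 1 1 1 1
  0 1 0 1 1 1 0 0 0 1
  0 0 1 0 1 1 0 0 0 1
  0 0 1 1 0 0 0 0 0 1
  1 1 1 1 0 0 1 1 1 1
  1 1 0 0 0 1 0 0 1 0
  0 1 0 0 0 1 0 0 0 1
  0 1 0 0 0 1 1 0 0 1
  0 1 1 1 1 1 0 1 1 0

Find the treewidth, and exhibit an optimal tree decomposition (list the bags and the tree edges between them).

Every bag has size at most 4, so the width is 4 − 1 = 3 and tw(G) ≤ 3. For the lower bound, the 4 vertices {2, 3, 4, 9} are pairwise adjacent, and any tree decomposition puts a clique entirely inside one bag — forcing width ≥ 3. Hence tw(G) = 3 exactly.

Treewidth 3.
Bags: B1 = {1, 5, 8, 9}  B2 = {1, 5, 6, 8}  B3 = {0, 1, 5, 6}  B4 = {1, 2, 5, 9}  B5 = {2, 3, 5, 9}  B6 = {1, 5, 7, 9}  B7 = {2, 3, 4, 9}
Tree: B1–B2, B2–B3, B1–B4, B4–B5, B4–B6, B5–B7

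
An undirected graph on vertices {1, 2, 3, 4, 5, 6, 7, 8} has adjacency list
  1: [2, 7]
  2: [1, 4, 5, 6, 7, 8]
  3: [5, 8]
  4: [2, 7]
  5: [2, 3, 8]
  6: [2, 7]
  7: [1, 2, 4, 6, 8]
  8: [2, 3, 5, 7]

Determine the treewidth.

2

A width-2 tree decomposition is:
Bags: B1 = {2, 6, 7}  B2 = {2, 7, 8}  B3 = {2, 4, 7}  B4 = {2, 5, 8}  B5 = {1, 2, 7}  B6 = {3, 5, 8}
Tree: B1–B2, B1–B3, B2–B4, B1–B5, B4–B6
The largest bag has 3 vertices, giving width 2; this decomposition certifies tw(G) ≤ 2. On the other hand G contains the 3-clique {2, 5, 8}. A clique must lie in a single bag of any decomposition, so no decomposition can have width below 2. The upper and lower bounds meet at 2, so that is the treewidth.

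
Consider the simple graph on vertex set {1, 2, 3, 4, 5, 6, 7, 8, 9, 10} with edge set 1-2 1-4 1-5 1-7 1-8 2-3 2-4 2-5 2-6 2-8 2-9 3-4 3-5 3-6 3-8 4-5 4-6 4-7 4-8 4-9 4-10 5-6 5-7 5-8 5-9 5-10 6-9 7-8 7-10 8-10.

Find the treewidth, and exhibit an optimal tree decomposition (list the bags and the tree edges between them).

Treewidth 4.
One optimal decomposition is:
Bags: B1 = {1, 4, 5, 7, 8}  B2 = {1, 2, 4, 5, 8}  B3 = {2, 3, 4, 5, 8}  B4 = {2, 3, 4, 5, 6}  B5 = {2, 4, 5, 6, 9}  B6 = {4, 5, 7, 8, 10}
Tree: B1–B2, B2–B3, B3–B4, B4–B5, B1–B6

Every bag has size at most 5, so the width is 5 − 1 = 4 and tw(G) ≤ 4. For the lower bound, the 5 vertices {1, 2, 4, 5, 8} are pairwise adjacent, and any tree decomposition puts a clique entirely inside one bag — forcing width ≥ 4. Therefore the treewidth is 4.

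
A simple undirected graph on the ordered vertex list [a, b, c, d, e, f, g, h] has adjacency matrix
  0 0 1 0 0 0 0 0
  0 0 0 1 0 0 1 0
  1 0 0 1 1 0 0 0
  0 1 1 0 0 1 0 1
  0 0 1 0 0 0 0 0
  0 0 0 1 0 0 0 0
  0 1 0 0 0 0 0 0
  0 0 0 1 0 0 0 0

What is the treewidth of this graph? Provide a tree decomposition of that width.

The largest bag has 2 vertices, giving width 1; this decomposition certifies tw(G) ≤ 1. Since G has at least one edge (e.g. d–c), it is not an edgeless graph, so tw(G) ≥ 1. The upper and lower bounds meet at 1, so that is the treewidth.

Treewidth 1.
One such decomposition:
Bags: B1 = {c, d}  B2 = {c, e}  B3 = {d, h}  B4 = {b, d}  B5 = {d, f}  B6 = {a, c}  B7 = {b, g}
Tree: B1–B2, B1–B3, B1–B4, B1–B5, B2–B6, B4–B7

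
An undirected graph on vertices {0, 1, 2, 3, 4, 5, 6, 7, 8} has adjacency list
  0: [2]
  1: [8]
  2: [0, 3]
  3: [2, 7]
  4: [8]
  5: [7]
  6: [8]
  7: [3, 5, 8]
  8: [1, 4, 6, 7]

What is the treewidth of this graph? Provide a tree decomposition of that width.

Each bag holds 2 vertices, so the decomposition has width 1, which upper-bounds the treewidth. G has an edge, so its treewidth is at least 1. Hence tw(G) = 1 exactly.

Treewidth 1.
One such decomposition:
Bags: B1 = {7, 8}  B2 = {1, 8}  B3 = {6, 8}  B4 = {5, 7}  B5 = {3, 7}  B6 = {2, 3}  B7 = {4, 8}  B8 = {0, 2}
Tree: B1–B2, B2–B3, B1–B4, B4–B5, B5–B6, B1–B7, B6–B8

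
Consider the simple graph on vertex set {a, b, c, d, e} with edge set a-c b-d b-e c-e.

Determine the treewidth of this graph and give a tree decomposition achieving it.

Each bag holds 2 vertices, so the decomposition has width 1, which upper-bounds the treewidth. Any graph with an edge has treewidth ≥ 1, and G has the edge d–b. The upper and lower bounds meet at 1, so that is the treewidth.

Treewidth 1.
Bags: B1 = {b, d}  B2 = {b, e}  B3 = {c, e}  B4 = {a, c}
Tree: B1–B2, B2–B3, B3–B4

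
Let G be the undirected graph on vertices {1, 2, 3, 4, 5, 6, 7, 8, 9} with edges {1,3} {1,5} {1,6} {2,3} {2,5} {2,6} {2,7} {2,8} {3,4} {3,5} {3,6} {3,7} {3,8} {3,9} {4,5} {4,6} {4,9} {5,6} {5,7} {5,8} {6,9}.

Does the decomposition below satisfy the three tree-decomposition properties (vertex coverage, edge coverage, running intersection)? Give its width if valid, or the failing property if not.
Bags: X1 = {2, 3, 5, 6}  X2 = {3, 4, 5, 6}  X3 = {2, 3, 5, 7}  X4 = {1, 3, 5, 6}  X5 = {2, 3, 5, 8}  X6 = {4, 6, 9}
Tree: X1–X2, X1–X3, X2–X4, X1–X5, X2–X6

No — edge (3,9) lies in no bag.

A tree decomposition must satisfy three properties: every vertex lies in some bag; for every edge, both endpoints lie together in some bag; and for every vertex, the bags containing it form a connected subtree. Here edge (3,9) lies in no bag, so the decomposition is invalid.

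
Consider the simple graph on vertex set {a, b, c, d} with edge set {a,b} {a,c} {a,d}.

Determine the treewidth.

1

A width-1 tree decomposition is:
Bags: B1 = {a, c}  B2 = {a, b}  B3 = {a, d}
Tree: B1–B2, B1–B3
The largest bag has 2 vertices, giving width 1; this decomposition certifies tw(G) ≤ 1. G has an edge, so its treewidth is at least 1. Therefore the treewidth is 1.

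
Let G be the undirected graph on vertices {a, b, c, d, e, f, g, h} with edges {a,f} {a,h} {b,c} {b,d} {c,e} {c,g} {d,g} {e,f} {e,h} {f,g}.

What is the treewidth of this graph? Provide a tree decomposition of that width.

The largest bag has 3 vertices, giving width 2; this decomposition certifies tw(G) ≤ 2. Since d–b–c–g–d is a cycle in G, G is not acyclic. Forests are exactly the graphs of treewidth ≤ 1, so tw(G) ≥ 2. The upper and lower bounds meet at 2, so that is the treewidth.

Treewidth 2.
Bags: B1 = {b, d, g}  B2 = {b, c, g}  B3 = {c, f, g}  B4 = {c, e, f}  B5 = {a, e, f}  B6 = {a, e, h}
Tree: B1–B2, B2–B3, B3–B4, B4–B5, B5–B6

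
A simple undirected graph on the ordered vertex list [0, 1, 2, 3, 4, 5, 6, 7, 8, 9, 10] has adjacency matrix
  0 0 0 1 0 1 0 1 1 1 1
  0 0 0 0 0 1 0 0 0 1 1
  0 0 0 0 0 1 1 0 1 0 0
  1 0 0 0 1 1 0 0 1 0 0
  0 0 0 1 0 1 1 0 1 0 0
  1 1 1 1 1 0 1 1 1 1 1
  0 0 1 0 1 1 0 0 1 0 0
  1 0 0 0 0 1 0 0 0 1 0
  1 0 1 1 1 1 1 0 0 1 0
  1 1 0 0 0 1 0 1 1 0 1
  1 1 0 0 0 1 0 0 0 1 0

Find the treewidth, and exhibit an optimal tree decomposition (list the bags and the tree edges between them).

Treewidth 3.
One optimal decomposition is:
Bags: B1 = {0, 3, 5, 8}  B2 = {0, 5, 8, 9}  B3 = {0, 5, 9, 10}  B4 = {0, 5, 7, 9}  B5 = {3, 4, 5, 8}  B6 = {1, 5, 9, 10}  B7 = {4, 5, 6, 8}  B8 = {2, 5, 6, 8}
Tree: B1–B2, B2–B3, B2–B4, B1–B5, B3–B6, B5–B7, B7–B8

The largest bag has 4 vertices, giving width 3; this decomposition certifies tw(G) ≤ 3. Conversely, {0, 5, 8, 9} is a clique of size 4, and the vertices of any clique must share a bag in every tree decomposition; so some bag has ≥ 4 vertices and tw(G) ≥ 3. The upper and lower bounds meet at 3, so that is the treewidth.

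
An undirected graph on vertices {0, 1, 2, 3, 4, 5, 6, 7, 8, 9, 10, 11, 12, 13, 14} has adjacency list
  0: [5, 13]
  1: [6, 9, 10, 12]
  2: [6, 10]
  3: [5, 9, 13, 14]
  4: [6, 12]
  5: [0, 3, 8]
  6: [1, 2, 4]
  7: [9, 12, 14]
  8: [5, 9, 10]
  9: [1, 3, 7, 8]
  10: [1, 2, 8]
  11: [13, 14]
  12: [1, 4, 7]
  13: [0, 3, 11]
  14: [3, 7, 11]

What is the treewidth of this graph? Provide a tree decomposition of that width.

Every bag has size at most 4, so the width is 4 − 1 = 3 and tw(G) ≤ 3. For the lower bound: the 4 vertex sets {0,11,13}, {5}, {3}, {7,8,9,14} are disjoint, each induces a connected subgraph, and every pair is joined by at least one edge of G. Contracting each set to a single vertex therefore yields K_{4} as a minor, and since treewidth is minor-monotone, tw(G) ≥ tw(K_{4}) = 3. Hence tw(G) = 3 exactly.

Treewidth 3.
Bags: B1 = {0, 5, 11, 13}  B2 = {3, 5, 11, 13}  B3 = {3, 5, 11, 14}  B4 = {3, 5, 8, 14}  B5 = {3, 8, 9, 14}  B6 = {7, 8, 9, 14}  B7 = {7, 8, 9, 10}  B8 = {1, 7, 9, 10}  B9 = {1, 7, 10, 12}  B10 = {1, 2, 10, 12}  B11 = {1, 2, 6, 12}  B12 = {2, 4, 6, 12}
Tree: B1–B2, B2–B3, B3–B4, B4–B5, B5–B6, B6–B7, B7–B8, B8–B9, B9–B10, B10–B11, B11–B12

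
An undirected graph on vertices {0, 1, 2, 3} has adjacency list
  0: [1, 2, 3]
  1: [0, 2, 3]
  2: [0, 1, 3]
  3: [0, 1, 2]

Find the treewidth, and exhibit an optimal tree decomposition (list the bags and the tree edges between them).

Treewidth 3.
One such decomposition:
Bags: B1 = {0, 1, 2, 3}
Tree: (single bag)

With just one bag of size 4, the width is 4 − 1 = 3, so tw(G) ≤ 3. On the other hand G contains the 4-clique {0, 1, 2, 3}. A clique must lie in a single bag of any decomposition, so no decomposition can have width below 3. Hence tw(G) = 3 exactly.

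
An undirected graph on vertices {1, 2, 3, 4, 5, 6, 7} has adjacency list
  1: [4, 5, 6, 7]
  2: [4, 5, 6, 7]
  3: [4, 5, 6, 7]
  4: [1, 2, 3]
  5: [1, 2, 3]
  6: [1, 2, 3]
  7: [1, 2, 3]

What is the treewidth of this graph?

3

A width-3 tree decomposition is:
Bags: B1 = {1, 2, 3, 4}  B2 = {1, 2, 3, 5}  B3 = {1, 2, 3, 6}  B4 = {1, 2, 3, 7}
Tree: B1–B2, B2–B3, B3–B4
Every bag has size at most 4, so the width is 4 − 1 = 3 and tw(G) ≤ 3. For the lower bound: the 4 vertex sets {2,4}, {3,5}, {1}, {6} are disjoint, each induces a connected subgraph, and every pair is joined by at least one edge of G. Contracting each set to a single vertex therefore yields K_{4} as a minor, and since treewidth is minor-monotone, tw(G) ≥ tw(K_{4}) = 3. Hence tw(G) = 3 exactly.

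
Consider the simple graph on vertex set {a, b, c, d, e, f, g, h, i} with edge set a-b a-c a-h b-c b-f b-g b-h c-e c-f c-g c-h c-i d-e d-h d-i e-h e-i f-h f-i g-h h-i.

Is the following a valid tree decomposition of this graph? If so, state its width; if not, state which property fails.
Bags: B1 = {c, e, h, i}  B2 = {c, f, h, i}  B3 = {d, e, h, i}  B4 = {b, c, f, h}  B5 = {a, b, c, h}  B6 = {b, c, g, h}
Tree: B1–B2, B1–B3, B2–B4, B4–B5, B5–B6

Vertex coverage: the bags together contain {a, b, c, d, e, f, g, h, i}, the full vertex set. Edge coverage: each edge of G has both endpoints in at least one bag. Running intersection: for every vertex, the bags containing it form a connected subtree. All three properties hold, so this is a valid tree decomposition of width max|bag| − 1 = 3, and hence tw(G) ≤ 3.

Yes; width 3.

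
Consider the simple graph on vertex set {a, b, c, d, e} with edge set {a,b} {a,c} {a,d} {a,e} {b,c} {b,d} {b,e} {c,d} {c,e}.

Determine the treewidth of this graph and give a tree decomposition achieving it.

Each bag holds 4 vertices, so the decomposition has width 3, which upper-bounds the treewidth. On the other hand G contains the 4-clique {a, b, c, d}. A clique must lie in a single bag of any decomposition, so no decomposition can have width below 3. Combining the bounds, tw(G) = 3.

Treewidth 3.
One such decomposition:
Bags: B1 = {a, b, c, d}  B2 = {a, b, c, e}
Tree: B1–B2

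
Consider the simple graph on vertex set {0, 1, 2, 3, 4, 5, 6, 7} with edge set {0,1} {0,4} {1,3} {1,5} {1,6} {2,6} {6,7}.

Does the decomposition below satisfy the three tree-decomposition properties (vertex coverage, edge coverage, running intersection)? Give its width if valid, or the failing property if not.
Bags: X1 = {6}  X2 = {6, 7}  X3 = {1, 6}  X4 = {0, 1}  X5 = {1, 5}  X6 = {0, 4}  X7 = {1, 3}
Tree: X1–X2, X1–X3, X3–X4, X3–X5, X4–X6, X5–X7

No — vertex 2 appears in no bag.

A tree decomposition must satisfy three properties: every vertex lies in some bag; for every edge, both endpoints lie together in some bag; and for every vertex, the bags containing it form a connected subtree. Here vertex 2 appears in no bag, so the decomposition is invalid.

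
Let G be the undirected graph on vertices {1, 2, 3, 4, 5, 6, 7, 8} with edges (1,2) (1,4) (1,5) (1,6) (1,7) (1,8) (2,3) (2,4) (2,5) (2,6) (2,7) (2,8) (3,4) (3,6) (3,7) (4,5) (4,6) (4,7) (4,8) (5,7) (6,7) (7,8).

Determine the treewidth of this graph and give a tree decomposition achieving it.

Treewidth 4.
One such decomposition:
Bags: B1 = {1, 2, 4, 6, 7}  B2 = {2, 3, 4, 6, 7}  B3 = {1, 2, 4, 5, 7}  B4 = {1, 2, 4, 7, 8}
Tree: B1–B2, B1–B3, B1–B4

Every bag has size at most 5, so the width is 5 − 1 = 4 and tw(G) ≤ 4. On the other hand G contains the 5-clique {1, 2, 4, 7, 8}. A clique must lie in a single bag of any decomposition, so no decomposition can have width below 4. Hence tw(G) = 4 exactly.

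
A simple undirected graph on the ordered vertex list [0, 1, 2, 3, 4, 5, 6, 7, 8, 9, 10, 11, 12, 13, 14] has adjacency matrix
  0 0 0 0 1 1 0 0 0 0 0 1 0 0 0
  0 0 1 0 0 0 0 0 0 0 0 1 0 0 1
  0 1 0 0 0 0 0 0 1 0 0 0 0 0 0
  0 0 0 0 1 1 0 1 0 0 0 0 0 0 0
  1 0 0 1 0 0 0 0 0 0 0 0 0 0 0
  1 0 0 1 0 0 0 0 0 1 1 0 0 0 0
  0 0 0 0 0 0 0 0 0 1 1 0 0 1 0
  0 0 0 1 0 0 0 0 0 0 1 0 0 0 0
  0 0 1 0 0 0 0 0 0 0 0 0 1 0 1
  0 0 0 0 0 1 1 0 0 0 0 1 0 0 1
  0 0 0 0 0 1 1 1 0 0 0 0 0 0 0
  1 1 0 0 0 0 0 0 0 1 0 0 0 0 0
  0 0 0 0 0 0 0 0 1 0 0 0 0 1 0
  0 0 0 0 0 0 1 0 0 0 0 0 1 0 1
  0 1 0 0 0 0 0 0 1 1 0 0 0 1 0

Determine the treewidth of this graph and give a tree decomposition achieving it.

Every bag has size at most 4, so the width is 4 − 1 = 3 and tw(G) ≤ 3. For the lower bound: the 4 vertex sets {3,4,7}, {0}, {5}, {6,9,10,11} are disjoint, each induces a connected subgraph, and every pair is joined by at least one edge of G. Contracting each set to a single vertex therefore yields K_{4} as a minor, and since treewidth is minor-monotone, tw(G) ≥ tw(K_{4}) = 3. The upper and lower bounds meet at 3, so that is the treewidth.

Treewidth 3.
Bags: B1 = {0, 3, 4, 7}  B2 = {0, 3, 5, 7}  B3 = {0, 5, 7, 10}  B4 = {0, 5, 10, 11}  B5 = {5, 9, 10, 11}  B6 = {6, 9, 10, 11}  B7 = {1, 6, 9, 11}  B8 = {1, 6, 9, 14}  B9 = {1, 6, 13, 14}  B10 = {1, 2, 13, 14}  B11 = {2, 8, 13, 14}  B12 = {2, 8, 12, 13}
Tree: B1–B2, B2–B3, B3–B4, B4–B5, B5–B6, B6–B7, B7–B8, B8–B9, B9–B10, B10–B11, B11–B12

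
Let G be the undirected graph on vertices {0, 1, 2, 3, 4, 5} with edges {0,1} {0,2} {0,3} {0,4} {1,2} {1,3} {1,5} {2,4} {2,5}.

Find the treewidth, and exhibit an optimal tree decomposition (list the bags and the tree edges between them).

Treewidth 2.
One optimal decomposition is:
Bags: B1 = {0, 1, 2}  B2 = {0, 2, 4}  B3 = {1, 2, 5}  B4 = {0, 1, 3}
Tree: B1–B2, B1–B3, B1–B4

Each bag holds 3 vertices, so the decomposition has width 2, which upper-bounds the treewidth. Conversely, {0, 1, 2} is a clique of size 3, and the vertices of any clique must share a bag in every tree decomposition; so some bag has ≥ 3 vertices and tw(G) ≥ 2. The upper and lower bounds meet at 2, so that is the treewidth.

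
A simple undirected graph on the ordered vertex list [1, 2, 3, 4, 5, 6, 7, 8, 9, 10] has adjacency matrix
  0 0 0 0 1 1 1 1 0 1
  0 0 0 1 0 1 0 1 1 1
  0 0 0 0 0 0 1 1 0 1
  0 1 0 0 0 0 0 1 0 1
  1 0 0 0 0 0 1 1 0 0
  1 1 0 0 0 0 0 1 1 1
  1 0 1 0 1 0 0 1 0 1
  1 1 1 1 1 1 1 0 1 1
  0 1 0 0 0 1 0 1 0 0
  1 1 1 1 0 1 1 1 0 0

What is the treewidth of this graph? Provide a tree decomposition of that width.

Every bag has size at most 4, so the width is 4 − 1 = 3 and tw(G) ≤ 3. On the other hand G contains the 4-clique {2, 6, 8, 9}. A clique must lie in a single bag of any decomposition, so no decomposition can have width below 3. Therefore the treewidth is 3.

Treewidth 3.
Bags: B1 = {2, 6, 8, 10}  B2 = {1, 6, 8, 10}  B3 = {1, 7, 8, 10}  B4 = {3, 7, 8, 10}  B5 = {2, 4, 8, 10}  B6 = {1, 5, 7, 8}  B7 = {2, 6, 8, 9}
Tree: B1–B2, B2–B3, B3–B4, B1–B5, B3–B6, B1–B7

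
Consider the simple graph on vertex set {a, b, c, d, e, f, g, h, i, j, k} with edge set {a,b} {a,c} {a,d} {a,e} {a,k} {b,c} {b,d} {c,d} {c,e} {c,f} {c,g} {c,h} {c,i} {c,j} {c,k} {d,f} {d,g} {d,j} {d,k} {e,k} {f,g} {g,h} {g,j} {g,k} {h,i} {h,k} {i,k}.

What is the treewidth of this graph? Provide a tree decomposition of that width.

Each bag holds 4 vertices, so the decomposition has width 3, which upper-bounds the treewidth. Conversely, {c, d, g, j} is a clique of size 4, and the vertices of any clique must share a bag in every tree decomposition; so some bag has ≥ 4 vertices and tw(G) ≥ 3. Hence tw(G) = 3 exactly.

Treewidth 3.
Bags: B1 = {a, c, e, k}  B2 = {a, c, d, k}  B3 = {a, b, c, d}  B4 = {c, d, g, k}  B5 = {c, d, f, g}  B6 = {c, g, h, k}  B7 = {c, d, g, j}  B8 = {c, h, i, k}
Tree: B1–B2, B2–B3, B2–B4, B4–B5, B4–B6, B5–B7, B6–B8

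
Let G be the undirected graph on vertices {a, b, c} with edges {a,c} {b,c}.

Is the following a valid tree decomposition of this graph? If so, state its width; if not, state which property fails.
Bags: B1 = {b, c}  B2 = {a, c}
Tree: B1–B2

Yes; width 1.

Checking the three conditions: (i) the bags cover all of {a, b, c}; (ii) for each edge, some bag contains both endpoints; (iii) the bags containing any fixed vertex form a subtree. All hold, so the decomposition is valid with width 2 − 1 = 1.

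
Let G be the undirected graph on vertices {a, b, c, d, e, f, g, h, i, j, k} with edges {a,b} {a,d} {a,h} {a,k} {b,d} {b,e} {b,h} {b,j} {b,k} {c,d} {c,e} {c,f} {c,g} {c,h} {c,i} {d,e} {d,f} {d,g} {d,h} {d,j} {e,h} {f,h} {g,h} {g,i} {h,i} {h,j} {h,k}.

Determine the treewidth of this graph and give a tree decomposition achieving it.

Each bag holds 4 vertices, so the decomposition has width 3, which upper-bounds the treewidth. On the other hand G contains the 4-clique {c, d, g, h}. A clique must lie in a single bag of any decomposition, so no decomposition can have width below 3. Combining the bounds, tw(G) = 3.

Treewidth 3.
One such decomposition:
Bags: B1 = {c, d, e, h}  B2 = {b, d, e, h}  B3 = {c, d, g, h}  B4 = {a, b, d, h}  B5 = {a, b, h, k}  B6 = {b, d, h, j}  B7 = {c, g, h, i}  B8 = {c, d, f, h}
Tree: B1–B2, B1–B3, B2–B4, B4–B5, B2–B6, B3–B7, B3–B8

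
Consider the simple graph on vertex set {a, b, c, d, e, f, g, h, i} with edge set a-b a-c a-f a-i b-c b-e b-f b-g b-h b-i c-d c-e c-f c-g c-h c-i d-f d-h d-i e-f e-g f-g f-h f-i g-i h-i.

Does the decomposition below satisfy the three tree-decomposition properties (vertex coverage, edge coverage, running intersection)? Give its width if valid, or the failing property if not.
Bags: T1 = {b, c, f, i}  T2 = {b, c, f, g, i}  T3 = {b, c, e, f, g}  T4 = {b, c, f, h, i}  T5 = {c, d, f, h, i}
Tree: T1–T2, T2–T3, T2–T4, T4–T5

No — vertex a appears in no bag.

A tree decomposition must satisfy three properties: every vertex lies in some bag; for every edge, both endpoints lie together in some bag; and for every vertex, the bags containing it form a connected subtree. Here vertex a appears in no bag, so the decomposition is invalid.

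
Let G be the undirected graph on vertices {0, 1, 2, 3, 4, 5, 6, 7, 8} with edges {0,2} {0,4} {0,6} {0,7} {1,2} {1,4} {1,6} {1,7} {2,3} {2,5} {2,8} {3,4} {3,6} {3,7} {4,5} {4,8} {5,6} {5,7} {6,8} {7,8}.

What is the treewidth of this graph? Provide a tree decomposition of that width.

The largest bag has 5 vertices, giving width 4; this decomposition certifies tw(G) ≤ 4. For the lower bound: the 5 vertex sets {0,6}, {2,5}, {7,8}, {4}, {3} are disjoint, each induces a connected subgraph, and every pair is joined by at least one edge of G. Contracting each set to a single vertex therefore yields K_{5} as a minor, and since treewidth is minor-monotone, tw(G) ≥ tw(K_{5}) = 4. Hence tw(G) = 4 exactly.

Treewidth 4.
One optimal decomposition is:
Bags: B1 = {0, 2, 4, 6, 7}  B2 = {2, 4, 5, 6, 7}  B3 = {2, 4, 6, 7, 8}  B4 = {2, 3, 4, 6, 7}  B5 = {1, 2, 4, 6, 7}
Tree: B1–B2, B2–B3, B3–B4, B4–B5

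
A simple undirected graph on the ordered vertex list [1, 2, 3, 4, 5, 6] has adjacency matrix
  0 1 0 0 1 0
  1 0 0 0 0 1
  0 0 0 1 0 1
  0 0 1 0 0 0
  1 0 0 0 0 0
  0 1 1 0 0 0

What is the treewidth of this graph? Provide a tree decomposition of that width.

Each bag holds 2 vertices, so the decomposition has width 1, which upper-bounds the treewidth. Any graph with an edge has treewidth ≥ 1, and G has the edge 4–3. Hence tw(G) = 1 exactly.

Treewidth 1.
Bags: B1 = {3, 4}  B2 = {3, 6}  B3 = {2, 6}  B4 = {1, 2}  B5 = {1, 5}
Tree: B1–B2, B2–B3, B3–B4, B4–B5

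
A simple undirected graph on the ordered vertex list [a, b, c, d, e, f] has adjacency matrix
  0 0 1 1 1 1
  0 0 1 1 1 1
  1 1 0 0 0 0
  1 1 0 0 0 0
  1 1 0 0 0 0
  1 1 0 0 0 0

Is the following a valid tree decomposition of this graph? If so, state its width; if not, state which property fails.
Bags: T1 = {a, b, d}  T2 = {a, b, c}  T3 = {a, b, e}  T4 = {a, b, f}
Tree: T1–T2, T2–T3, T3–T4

Checking the three conditions: (i) the bags cover all of {a, b, c, d, e, f}; (ii) for each edge, some bag contains both endpoints; (iii) the bags containing any fixed vertex form a subtree. All hold, so the decomposition is valid with width 3 − 1 = 2.

Yes; width 2.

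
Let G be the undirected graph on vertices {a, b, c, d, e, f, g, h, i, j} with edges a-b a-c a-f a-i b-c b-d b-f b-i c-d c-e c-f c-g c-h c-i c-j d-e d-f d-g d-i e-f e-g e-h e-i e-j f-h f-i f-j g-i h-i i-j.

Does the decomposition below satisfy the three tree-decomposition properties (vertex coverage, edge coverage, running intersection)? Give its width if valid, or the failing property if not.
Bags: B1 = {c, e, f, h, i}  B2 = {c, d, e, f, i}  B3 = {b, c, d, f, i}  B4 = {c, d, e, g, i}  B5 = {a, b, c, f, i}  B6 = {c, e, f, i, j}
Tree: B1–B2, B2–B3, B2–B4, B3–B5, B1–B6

Yes; width 4.

Every vertex of G appears in some bag (union = {a, b, c, d, e, f, g, h, i, j}); every edge is covered by a bag; and for each vertex v the set of bags containing v is connected in the bag tree. The decomposition is therefore valid. The largest bag has 5 vertices, so the width is 4.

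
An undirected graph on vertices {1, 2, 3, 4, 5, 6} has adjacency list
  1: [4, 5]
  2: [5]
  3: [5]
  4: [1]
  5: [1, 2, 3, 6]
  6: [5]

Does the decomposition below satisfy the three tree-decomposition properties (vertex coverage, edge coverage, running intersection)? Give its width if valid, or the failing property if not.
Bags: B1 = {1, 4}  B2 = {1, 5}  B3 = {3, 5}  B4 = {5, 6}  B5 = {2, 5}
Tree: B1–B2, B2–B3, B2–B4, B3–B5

Every vertex of G appears in some bag (union = {1, 2, 3, 4, 5, 6}); every edge is covered by a bag; and for each vertex v the set of bags containing v is connected in the bag tree. The decomposition is therefore valid. The largest bag has 2 vertices, so the width is 1.

Yes; width 1.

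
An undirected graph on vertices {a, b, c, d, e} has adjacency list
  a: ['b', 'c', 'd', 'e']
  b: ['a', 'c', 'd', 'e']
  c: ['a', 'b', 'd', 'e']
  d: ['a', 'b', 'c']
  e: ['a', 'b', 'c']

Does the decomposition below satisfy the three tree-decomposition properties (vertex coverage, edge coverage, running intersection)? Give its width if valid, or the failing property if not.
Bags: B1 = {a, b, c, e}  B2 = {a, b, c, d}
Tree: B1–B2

Vertex coverage: the bags together contain {a, b, c, d, e}, the full vertex set. Edge coverage: each edge of G has both endpoints in at least one bag. Running intersection: for every vertex, the bags containing it form a connected subtree. All three properties hold, so this is a valid tree decomposition of width max|bag| − 1 = 3, and hence tw(G) ≤ 3.

Yes; width 3.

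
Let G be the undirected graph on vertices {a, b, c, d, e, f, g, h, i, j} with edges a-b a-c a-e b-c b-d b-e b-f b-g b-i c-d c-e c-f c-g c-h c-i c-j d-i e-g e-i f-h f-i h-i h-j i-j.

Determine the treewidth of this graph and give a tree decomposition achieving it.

The largest bag has 4 vertices, giving width 3; this decomposition certifies tw(G) ≤ 3. For the lower bound, the 4 vertices {c, h, i, j} are pairwise adjacent, and any tree decomposition puts a clique entirely inside one bag — forcing width ≥ 3. The upper and lower bounds meet at 3, so that is the treewidth.

Treewidth 3.
Bags: B1 = {b, c, f, i}  B2 = {c, f, h, i}  B3 = {b, c, e, i}  B4 = {c, h, i, j}  B5 = {b, c, d, i}  B6 = {b, c, e, g}  B7 = {a, b, c, e}
Tree: B1–B2, B1–B3, B2–B4, B1–B5, B3–B6, B6–B7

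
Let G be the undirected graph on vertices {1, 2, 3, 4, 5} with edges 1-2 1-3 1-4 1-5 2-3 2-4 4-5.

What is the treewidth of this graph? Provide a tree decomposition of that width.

Treewidth 2.
Bags: B1 = {1, 4, 5}  B2 = {1, 2, 4}  B3 = {1, 2, 3}
Tree: B1–B2, B2–B3

Each bag holds 3 vertices, so the decomposition has width 2, which upper-bounds the treewidth. For the lower bound, the 3 vertices {1, 2, 3} are pairwise adjacent, and any tree decomposition puts a clique entirely inside one bag — forcing width ≥ 2. Combining the bounds, tw(G) = 2.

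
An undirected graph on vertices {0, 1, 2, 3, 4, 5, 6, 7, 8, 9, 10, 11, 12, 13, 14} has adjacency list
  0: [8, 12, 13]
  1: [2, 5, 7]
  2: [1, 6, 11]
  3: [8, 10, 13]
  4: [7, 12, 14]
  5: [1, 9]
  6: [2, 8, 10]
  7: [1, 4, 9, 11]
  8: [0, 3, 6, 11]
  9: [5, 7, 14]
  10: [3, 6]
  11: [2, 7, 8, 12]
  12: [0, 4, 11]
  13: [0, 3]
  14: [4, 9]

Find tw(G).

A width-3 tree decomposition is:
Bags: B1 = {3, 6, 10, 13}  B2 = {3, 6, 8, 13}  B3 = {0, 6, 8, 13}  B4 = {0, 2, 6, 8}  B5 = {0, 2, 8, 11}  B6 = {0, 2, 11, 12}  B7 = {1, 2, 11, 12}  B8 = {1, 7, 11, 12}  B9 = {1, 4, 7, 12}  B10 = {1, 4, 5, 7}  B11 = {4, 5, 7, 9}  B12 = {4, 5, 9, 14}
Tree: B1–B2, B2–B3, B3–B4, B4–B5, B5–B6, B6–B7, B7–B8, B8–B9, B9–B10, B10–B11, B11–B12
Each bag holds 4 vertices, so the decomposition has width 3, which upper-bounds the treewidth. For the lower bound: the 4 vertex sets {3,10,13}, {6}, {8}, {0,2,11,12} are disjoint, each induces a connected subgraph, and every pair is joined by at least one edge of G. Contracting each set to a single vertex therefore yields K_{4} as a minor, and since treewidth is minor-monotone, tw(G) ≥ tw(K_{4}) = 3. Combining the bounds, tw(G) = 3.

3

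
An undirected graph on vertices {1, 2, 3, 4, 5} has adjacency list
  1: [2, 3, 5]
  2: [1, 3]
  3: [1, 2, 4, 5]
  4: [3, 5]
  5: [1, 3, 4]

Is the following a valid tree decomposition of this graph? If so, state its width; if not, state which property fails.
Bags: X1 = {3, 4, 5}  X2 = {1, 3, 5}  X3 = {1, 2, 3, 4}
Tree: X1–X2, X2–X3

A tree decomposition must satisfy three properties: every vertex lies in some bag; for every edge, both endpoints lie together in some bag; and for every vertex, the bags containing it form a connected subtree. Here bags containing vertex 4 are not connected in the tree, so the decomposition is invalid.

No — bags containing vertex 4 are not connected in the tree.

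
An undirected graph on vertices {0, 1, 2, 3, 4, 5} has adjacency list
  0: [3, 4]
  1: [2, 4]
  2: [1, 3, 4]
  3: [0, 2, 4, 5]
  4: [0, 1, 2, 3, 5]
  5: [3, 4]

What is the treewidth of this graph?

2

A width-2 tree decomposition is:
Bags: B1 = {0, 3, 4}  B2 = {2, 3, 4}  B3 = {1, 2, 4}  B4 = {3, 4, 5}
Tree: B1–B2, B2–B3, B1–B4
The largest bag has 3 vertices, giving width 2; this decomposition certifies tw(G) ≤ 2. For the lower bound, the 3 vertices {1, 2, 4} are pairwise adjacent, and any tree decomposition puts a clique entirely inside one bag — forcing width ≥ 2. Hence tw(G) = 2 exactly.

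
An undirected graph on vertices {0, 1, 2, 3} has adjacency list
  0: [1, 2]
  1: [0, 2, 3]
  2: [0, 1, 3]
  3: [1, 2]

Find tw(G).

A width-2 tree decomposition is:
Bags: B1 = {0, 1, 2}  B2 = {1, 2, 3}
Tree: B1–B2
Each bag holds 3 vertices, so the decomposition has width 2, which upper-bounds the treewidth. On the other hand G contains the 3-clique {0, 1, 2}. A clique must lie in a single bag of any decomposition, so no decomposition can have width below 2. Combining the bounds, tw(G) = 2.

2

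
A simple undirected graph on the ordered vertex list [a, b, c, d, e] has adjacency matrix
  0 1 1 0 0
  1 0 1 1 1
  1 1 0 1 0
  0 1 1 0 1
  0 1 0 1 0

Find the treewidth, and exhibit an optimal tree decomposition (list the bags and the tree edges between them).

The largest bag has 3 vertices, giving width 2; this decomposition certifies tw(G) ≤ 2. Conversely, {b, d, e} is a clique of size 3, and the vertices of any clique must share a bag in every tree decomposition; so some bag has ≥ 3 vertices and tw(G) ≥ 2. The upper and lower bounds meet at 2, so that is the treewidth.

Treewidth 2.
Bags: B1 = {b, c, d}  B2 = {a, b, c}  B3 = {b, d, e}
Tree: B1–B2, B1–B3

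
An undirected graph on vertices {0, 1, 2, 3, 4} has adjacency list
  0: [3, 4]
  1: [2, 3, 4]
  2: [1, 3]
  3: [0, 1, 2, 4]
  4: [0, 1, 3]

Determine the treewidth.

A width-2 tree decomposition is:
Bags: B1 = {1, 3, 4}  B2 = {0, 3, 4}  B3 = {1, 2, 3}
Tree: B1–B2, B1–B3
Each bag holds 3 vertices, so the decomposition has width 2, which upper-bounds the treewidth. On the other hand G contains the 3-clique {0, 3, 4}. A clique must lie in a single bag of any decomposition, so no decomposition can have width below 2. Combining the bounds, tw(G) = 2.

2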